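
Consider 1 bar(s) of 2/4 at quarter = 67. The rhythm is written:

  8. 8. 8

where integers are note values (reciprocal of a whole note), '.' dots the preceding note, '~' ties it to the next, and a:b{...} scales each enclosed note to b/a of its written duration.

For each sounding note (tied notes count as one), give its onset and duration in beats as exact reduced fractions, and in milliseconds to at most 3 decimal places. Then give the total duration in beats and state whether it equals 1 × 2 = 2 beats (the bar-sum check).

1) 0.0ms=0b +671.642ms=3/4b
2) 671.642ms=3/4b +671.642ms=3/4b
3) 1343.284ms=3/2b +447.761ms=1/2b
Σ=2b of 2 (67bpm 2/4) — PASS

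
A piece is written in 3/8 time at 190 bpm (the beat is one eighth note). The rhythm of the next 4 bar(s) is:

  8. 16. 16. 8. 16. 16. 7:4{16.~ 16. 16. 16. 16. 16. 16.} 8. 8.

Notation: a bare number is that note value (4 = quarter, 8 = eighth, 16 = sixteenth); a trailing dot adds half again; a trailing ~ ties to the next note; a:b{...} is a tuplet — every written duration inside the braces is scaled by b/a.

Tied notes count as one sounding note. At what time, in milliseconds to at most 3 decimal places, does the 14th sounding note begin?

note 14 onset = 21/2b = 3315.789ms

1. 0.0ms @ 0 + 473.684ms (3/2)
2. 473.684ms @ 3/2 + 236.842ms (3/4)
3. 710.526ms @ 9/4 + 236.842ms (3/4)
4. 947.368ms @ 3 + 473.684ms (3/2)
5. 1421.053ms @ 9/2 + 236.842ms (3/4)
6. 1657.895ms @ 21/4 + 236.842ms (3/4)
7. 1894.737ms @ 6 + 270.677ms (6/7)
8. 2165.414ms @ 48/7 + 135.338ms (3/7)
9. 2300.752ms @ 51/7 + 135.338ms (3/7)
10. 2436.09ms @ 54/7 + 135.338ms (3/7)
11. 2571.429ms @ 57/7 + 135.338ms (3/7)
12. 2706.767ms @ 60/7 + 135.338ms (3/7)
13. 2842.105ms @ 9 + 473.684ms (3/2)
14. 3315.789ms @ 21/2 + 473.684ms (3/2)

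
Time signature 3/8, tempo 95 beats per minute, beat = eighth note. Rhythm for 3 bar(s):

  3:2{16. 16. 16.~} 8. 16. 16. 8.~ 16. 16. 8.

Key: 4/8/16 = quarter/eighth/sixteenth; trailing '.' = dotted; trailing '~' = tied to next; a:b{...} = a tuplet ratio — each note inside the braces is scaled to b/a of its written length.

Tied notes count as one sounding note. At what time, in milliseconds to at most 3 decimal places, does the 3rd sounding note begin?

1. 0.0ms @ 0 + 315.789ms (1/2)
2. 315.789ms @ 1/2 + 315.789ms (1/2)
3. 631.579ms @ 1 + 1263.158ms (2)
4. 1894.737ms @ 3 + 473.684ms (3/4)
5. 2368.421ms @ 15/4 + 473.684ms (3/4)
6. 2842.105ms @ 9/2 + 1421.053ms (9/4)
7. 4263.158ms @ 27/4 + 473.684ms (3/4)
8. 4736.842ms @ 15/2 + 947.368ms (3/2)

note 3 onset = 1b = 631.579ms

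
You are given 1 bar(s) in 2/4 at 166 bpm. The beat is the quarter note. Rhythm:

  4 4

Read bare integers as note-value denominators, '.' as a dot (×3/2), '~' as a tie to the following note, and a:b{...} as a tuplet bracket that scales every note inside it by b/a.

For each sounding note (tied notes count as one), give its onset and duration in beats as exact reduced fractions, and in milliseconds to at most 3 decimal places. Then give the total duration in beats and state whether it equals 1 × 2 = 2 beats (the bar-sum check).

1) 0.0ms=0b +361.446ms=1b
2) 361.446ms=1b +361.446ms=1b
Σ=2b of 2 (166bpm 2/4) — PASS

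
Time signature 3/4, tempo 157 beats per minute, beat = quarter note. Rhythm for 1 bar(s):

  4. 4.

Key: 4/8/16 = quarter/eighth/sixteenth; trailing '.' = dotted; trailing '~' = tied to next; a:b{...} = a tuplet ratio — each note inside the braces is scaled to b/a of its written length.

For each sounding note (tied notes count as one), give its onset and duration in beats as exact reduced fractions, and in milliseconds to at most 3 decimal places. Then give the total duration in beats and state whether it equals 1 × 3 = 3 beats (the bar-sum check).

1) 0.0ms=0b +573.248ms=3/2b
2) 573.248ms=3/2b +573.248ms=3/2b
Σ=3b of 3 (157bpm 3/4) — PASS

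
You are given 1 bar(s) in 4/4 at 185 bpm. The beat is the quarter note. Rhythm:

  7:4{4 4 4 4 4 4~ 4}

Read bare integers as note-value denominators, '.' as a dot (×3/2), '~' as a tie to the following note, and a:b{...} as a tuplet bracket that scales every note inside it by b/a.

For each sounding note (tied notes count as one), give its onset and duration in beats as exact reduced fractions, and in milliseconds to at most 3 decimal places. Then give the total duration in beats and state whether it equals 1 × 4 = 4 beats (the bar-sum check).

1) 0.0ms=0b +185.328ms=4/7b
2) 185.328ms=4/7b +185.328ms=4/7b
3) 370.656ms=8/7b +185.328ms=4/7b
4) 555.985ms=12/7b +185.328ms=4/7b
5) 741.313ms=16/7b +185.328ms=4/7b
6) 926.641ms=20/7b +370.656ms=8/7b
Σ=4b of 4 (185bpm 4/4) — PASS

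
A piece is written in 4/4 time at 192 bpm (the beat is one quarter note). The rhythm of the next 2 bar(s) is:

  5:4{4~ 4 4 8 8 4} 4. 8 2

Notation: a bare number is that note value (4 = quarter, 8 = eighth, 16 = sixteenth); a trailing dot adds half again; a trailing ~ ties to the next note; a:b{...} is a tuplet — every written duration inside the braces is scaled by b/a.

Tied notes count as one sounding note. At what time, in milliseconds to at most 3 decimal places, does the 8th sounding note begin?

note 8 onset = 6b = 1875.0ms

1. 0.0ms @ 0 + 500.0ms (8/5)
2. 500.0ms @ 8/5 + 250.0ms (4/5)
3. 750.0ms @ 12/5 + 125.0ms (2/5)
4. 875.0ms @ 14/5 + 125.0ms (2/5)
5. 1000.0ms @ 16/5 + 250.0ms (4/5)
6. 1250.0ms @ 4 + 468.75ms (3/2)
7. 1718.75ms @ 11/2 + 156.25ms (1/2)
8. 1875.0ms @ 6 + 625.0ms (2)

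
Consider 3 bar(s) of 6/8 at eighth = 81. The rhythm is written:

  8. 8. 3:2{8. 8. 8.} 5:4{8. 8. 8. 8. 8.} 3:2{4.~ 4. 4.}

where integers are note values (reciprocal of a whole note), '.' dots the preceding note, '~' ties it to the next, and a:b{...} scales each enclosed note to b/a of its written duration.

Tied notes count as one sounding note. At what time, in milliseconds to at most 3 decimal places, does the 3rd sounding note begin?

note 3 onset = 3b = 2222.222ms

1. 0.0ms @ 0 + 1111.111ms (3/2)
2. 1111.111ms @ 3/2 + 1111.111ms (3/2)
3. 2222.222ms @ 3 + 740.741ms (1)
4. 2962.963ms @ 4 + 740.741ms (1)
5. 3703.704ms @ 5 + 740.741ms (1)
6. 4444.444ms @ 6 + 888.889ms (6/5)
7. 5333.333ms @ 36/5 + 888.889ms (6/5)
8. 6222.222ms @ 42/5 + 888.889ms (6/5)
9. 7111.111ms @ 48/5 + 888.889ms (6/5)
10. 8000.0ms @ 54/5 + 888.889ms (6/5)
11. 8888.889ms @ 12 + 2962.963ms (4)
12. 11851.852ms @ 16 + 1481.481ms (2)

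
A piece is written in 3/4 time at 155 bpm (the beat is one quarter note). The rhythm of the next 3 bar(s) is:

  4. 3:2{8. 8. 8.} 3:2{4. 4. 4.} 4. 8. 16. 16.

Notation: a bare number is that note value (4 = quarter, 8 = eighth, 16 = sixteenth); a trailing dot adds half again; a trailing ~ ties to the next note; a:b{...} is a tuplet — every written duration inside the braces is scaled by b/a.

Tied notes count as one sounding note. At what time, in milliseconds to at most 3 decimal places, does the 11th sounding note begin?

note 11 onset = 69/8b = 3338.71ms

1. 0.0ms @ 0 + 580.645ms (3/2)
2. 580.645ms @ 3/2 + 193.548ms (1/2)
3. 774.194ms @ 2 + 193.548ms (1/2)
4. 967.742ms @ 5/2 + 193.548ms (1/2)
5. 1161.29ms @ 3 + 387.097ms (1)
6. 1548.387ms @ 4 + 387.097ms (1)
7. 1935.484ms @ 5 + 387.097ms (1)
8. 2322.581ms @ 6 + 580.645ms (3/2)
9. 2903.226ms @ 15/2 + 290.323ms (3/4)
10. 3193.548ms @ 33/4 + 145.161ms (3/8)
11. 3338.71ms @ 69/8 + 145.161ms (3/8)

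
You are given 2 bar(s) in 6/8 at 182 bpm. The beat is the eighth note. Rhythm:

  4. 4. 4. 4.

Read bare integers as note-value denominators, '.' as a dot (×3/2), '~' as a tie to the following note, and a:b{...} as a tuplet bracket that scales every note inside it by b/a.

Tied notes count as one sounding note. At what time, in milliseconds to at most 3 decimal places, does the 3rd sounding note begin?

note 3 onset = 6b = 1978.022ms

1. 0.0ms @ 0 + 989.011ms (3)
2. 989.011ms @ 3 + 989.011ms (3)
3. 1978.022ms @ 6 + 989.011ms (3)
4. 2967.033ms @ 9 + 989.011ms (3)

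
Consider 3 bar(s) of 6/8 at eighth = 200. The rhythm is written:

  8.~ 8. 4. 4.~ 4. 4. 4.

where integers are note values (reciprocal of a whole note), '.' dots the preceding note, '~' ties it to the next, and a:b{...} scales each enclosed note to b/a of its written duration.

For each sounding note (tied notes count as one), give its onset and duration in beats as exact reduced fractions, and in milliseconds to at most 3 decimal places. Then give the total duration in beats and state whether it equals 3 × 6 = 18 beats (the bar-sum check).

1) 0.0ms=0b +900.0ms=3b
2) 900.0ms=3b +900.0ms=3b
3) 1800.0ms=6b +1800.0ms=6b
4) 3600.0ms=12b +900.0ms=3b
5) 4500.0ms=15b +900.0ms=3b
Σ=18b of 18 (200bpm 6/8) — PASS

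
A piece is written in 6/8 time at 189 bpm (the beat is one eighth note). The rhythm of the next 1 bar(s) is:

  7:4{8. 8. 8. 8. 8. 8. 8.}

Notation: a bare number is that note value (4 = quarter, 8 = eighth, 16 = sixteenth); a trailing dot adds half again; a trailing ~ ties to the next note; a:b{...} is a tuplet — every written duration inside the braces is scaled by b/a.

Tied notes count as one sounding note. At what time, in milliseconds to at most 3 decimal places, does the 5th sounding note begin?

1. 0.0ms @ 0 + 272.109ms (6/7)
2. 272.109ms @ 6/7 + 272.109ms (6/7)
3. 544.218ms @ 12/7 + 272.109ms (6/7)
4. 816.327ms @ 18/7 + 272.109ms (6/7)
5. 1088.435ms @ 24/7 + 272.109ms (6/7)
6. 1360.544ms @ 30/7 + 272.109ms (6/7)
7. 1632.653ms @ 36/7 + 272.109ms (6/7)

note 5 onset = 24/7b = 1088.435ms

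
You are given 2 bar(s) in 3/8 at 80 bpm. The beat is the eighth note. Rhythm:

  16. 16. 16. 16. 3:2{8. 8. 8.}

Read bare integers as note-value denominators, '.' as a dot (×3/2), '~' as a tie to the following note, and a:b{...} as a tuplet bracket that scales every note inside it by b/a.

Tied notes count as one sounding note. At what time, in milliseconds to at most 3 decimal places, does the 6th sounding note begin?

1. 0.0ms @ 0 + 562.5ms (3/4)
2. 562.5ms @ 3/4 + 562.5ms (3/4)
3. 1125.0ms @ 3/2 + 562.5ms (3/4)
4. 1687.5ms @ 9/4 + 562.5ms (3/4)
5. 2250.0ms @ 3 + 750.0ms (1)
6. 3000.0ms @ 4 + 750.0ms (1)
7. 3750.0ms @ 5 + 750.0ms (1)

note 6 onset = 4b = 3000.0ms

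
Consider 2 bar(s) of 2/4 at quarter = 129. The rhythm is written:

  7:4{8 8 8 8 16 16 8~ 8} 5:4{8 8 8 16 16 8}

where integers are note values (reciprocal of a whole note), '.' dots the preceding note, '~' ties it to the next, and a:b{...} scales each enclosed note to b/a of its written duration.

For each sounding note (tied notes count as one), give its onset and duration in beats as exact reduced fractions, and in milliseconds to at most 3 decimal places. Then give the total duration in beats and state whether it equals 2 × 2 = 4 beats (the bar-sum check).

1) 0.0ms=0b +132.89ms=2/7b
2) 132.89ms=2/7b +132.89ms=2/7b
3) 265.781ms=4/7b +132.89ms=2/7b
4) 398.671ms=6/7b +132.89ms=2/7b
5) 531.561ms=8/7b +66.445ms=1/7b
6) 598.007ms=9/7b +66.445ms=1/7b
7) 664.452ms=10/7b +265.781ms=4/7b
8) 930.233ms=2b +186.047ms=2/5b
9) 1116.279ms=12/5b +186.047ms=2/5b
10) 1302.326ms=14/5b +186.047ms=2/5b
11) 1488.372ms=16/5b +93.023ms=1/5b
12) 1581.395ms=17/5b +93.023ms=1/5b
13) 1674.419ms=18/5b +186.047ms=2/5b
Σ=4b of 4 (129bpm 2/4) — PASS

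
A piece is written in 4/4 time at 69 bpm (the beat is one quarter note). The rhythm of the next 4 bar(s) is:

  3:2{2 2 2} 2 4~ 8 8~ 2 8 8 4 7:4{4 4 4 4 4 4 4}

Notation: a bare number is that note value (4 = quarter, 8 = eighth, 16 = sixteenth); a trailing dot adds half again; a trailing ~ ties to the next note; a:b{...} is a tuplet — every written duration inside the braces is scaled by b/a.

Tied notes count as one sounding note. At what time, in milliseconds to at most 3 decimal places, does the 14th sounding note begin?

note 14 onset = 100/7b = 12422.36ms

1. 0.0ms @ 0 + 1159.42ms (4/3)
2. 1159.42ms @ 4/3 + 1159.42ms (4/3)
3. 2318.841ms @ 8/3 + 1159.42ms (4/3)
4. 3478.261ms @ 4 + 1739.13ms (2)
5. 5217.391ms @ 6 + 1304.348ms (3/2)
6. 6521.739ms @ 15/2 + 2173.913ms (5/2)
7. 8695.652ms @ 10 + 434.783ms (1/2)
8. 9130.435ms @ 21/2 + 434.783ms (1/2)
9. 9565.217ms @ 11 + 869.565ms (1)
10. 10434.783ms @ 12 + 496.894ms (4/7)
11. 10931.677ms @ 88/7 + 496.894ms (4/7)
12. 11428.571ms @ 92/7 + 496.894ms (4/7)
13. 11925.466ms @ 96/7 + 496.894ms (4/7)
14. 12422.36ms @ 100/7 + 496.894ms (4/7)
15. 12919.255ms @ 104/7 + 496.894ms (4/7)
16. 13416.149ms @ 108/7 + 496.894ms (4/7)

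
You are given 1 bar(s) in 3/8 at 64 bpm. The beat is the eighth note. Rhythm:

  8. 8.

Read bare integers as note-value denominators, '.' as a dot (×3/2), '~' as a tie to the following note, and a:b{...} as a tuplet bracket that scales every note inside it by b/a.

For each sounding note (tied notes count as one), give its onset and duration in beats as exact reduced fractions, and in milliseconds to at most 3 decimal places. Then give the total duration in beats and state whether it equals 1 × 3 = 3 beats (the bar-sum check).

1) 0.0ms=0b +1406.25ms=3/2b
2) 1406.25ms=3/2b +1406.25ms=3/2b
Σ=3b of 3 (64bpm 3/8) — PASS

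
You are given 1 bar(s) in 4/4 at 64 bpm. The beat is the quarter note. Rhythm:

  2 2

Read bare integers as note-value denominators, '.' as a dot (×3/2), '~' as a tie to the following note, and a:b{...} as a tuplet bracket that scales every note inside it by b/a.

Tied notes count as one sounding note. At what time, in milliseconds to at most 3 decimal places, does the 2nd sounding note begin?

1. 0.0ms @ 0 + 1875.0ms (2)
2. 1875.0ms @ 2 + 1875.0ms (2)

note 2 onset = 2b = 1875.0ms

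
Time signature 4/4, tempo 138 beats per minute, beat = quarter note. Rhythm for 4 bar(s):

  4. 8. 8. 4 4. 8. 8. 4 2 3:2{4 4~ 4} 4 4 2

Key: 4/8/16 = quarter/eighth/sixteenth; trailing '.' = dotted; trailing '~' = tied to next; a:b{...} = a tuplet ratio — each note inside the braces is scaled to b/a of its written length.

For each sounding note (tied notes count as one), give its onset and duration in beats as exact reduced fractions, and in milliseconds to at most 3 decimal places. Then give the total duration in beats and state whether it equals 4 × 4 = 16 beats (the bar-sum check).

1) 0.0ms=0b +652.174ms=3/2b
2) 652.174ms=3/2b +326.087ms=3/4b
3) 978.261ms=9/4b +326.087ms=3/4b
4) 1304.348ms=3b +434.783ms=1b
5) 1739.13ms=4b +652.174ms=3/2b
6) 2391.304ms=11/2b +326.087ms=3/4b
7) 2717.391ms=25/4b +326.087ms=3/4b
8) 3043.478ms=7b +434.783ms=1b
9) 3478.261ms=8b +869.565ms=2b
10) 4347.826ms=10b +289.855ms=2/3b
11) 4637.681ms=32/3b +579.71ms=4/3b
12) 5217.391ms=12b +434.783ms=1b
13) 5652.174ms=13b +434.783ms=1b
14) 6086.957ms=14b +869.565ms=2b
Σ=16b of 16 (138bpm 4/4) — PASS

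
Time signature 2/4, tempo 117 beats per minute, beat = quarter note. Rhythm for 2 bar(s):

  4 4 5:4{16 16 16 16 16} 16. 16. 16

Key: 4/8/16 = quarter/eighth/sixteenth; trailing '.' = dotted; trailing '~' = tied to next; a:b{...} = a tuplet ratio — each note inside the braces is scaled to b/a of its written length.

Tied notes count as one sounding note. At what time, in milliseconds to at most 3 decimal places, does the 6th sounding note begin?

note 6 onset = 13/5b = 1333.333ms

1. 0.0ms @ 0 + 512.821ms (1)
2. 512.821ms @ 1 + 512.821ms (1)
3. 1025.641ms @ 2 + 102.564ms (1/5)
4. 1128.205ms @ 11/5 + 102.564ms (1/5)
5. 1230.769ms @ 12/5 + 102.564ms (1/5)
6. 1333.333ms @ 13/5 + 102.564ms (1/5)
7. 1435.897ms @ 14/5 + 102.564ms (1/5)
8. 1538.462ms @ 3 + 192.308ms (3/8)
9. 1730.769ms @ 27/8 + 192.308ms (3/8)
10. 1923.077ms @ 15/4 + 128.205ms (1/4)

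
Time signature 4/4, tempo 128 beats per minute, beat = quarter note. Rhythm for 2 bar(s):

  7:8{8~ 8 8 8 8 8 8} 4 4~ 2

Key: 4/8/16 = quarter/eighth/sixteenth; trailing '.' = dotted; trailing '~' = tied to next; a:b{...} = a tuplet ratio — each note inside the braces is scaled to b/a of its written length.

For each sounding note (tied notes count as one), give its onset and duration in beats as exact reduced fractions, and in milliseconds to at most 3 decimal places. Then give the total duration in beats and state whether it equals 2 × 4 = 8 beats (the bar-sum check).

1) 0.0ms=0b +535.714ms=8/7b
2) 535.714ms=8/7b +267.857ms=4/7b
3) 803.571ms=12/7b +267.857ms=4/7b
4) 1071.429ms=16/7b +267.857ms=4/7b
5) 1339.286ms=20/7b +267.857ms=4/7b
6) 1607.143ms=24/7b +267.857ms=4/7b
7) 1875.0ms=4b +468.75ms=1b
8) 2343.75ms=5b +1406.25ms=3b
Σ=8b of 8 (128bpm 4/4) — PASS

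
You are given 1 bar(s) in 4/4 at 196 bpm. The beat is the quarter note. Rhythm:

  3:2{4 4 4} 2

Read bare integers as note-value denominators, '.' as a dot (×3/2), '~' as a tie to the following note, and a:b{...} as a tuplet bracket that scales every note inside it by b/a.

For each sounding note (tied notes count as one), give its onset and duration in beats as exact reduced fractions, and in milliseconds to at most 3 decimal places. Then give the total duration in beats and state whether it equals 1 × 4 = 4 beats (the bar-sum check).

1) 0.0ms=0b +204.082ms=2/3b
2) 204.082ms=2/3b +204.082ms=2/3b
3) 408.163ms=4/3b +204.082ms=2/3b
4) 612.245ms=2b +612.245ms=2b
Σ=4b of 4 (196bpm 4/4) — PASS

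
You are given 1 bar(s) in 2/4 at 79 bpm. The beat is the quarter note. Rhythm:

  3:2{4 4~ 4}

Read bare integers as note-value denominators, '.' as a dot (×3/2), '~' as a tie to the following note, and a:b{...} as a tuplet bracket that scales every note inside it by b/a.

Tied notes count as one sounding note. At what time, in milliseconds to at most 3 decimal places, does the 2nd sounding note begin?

1. 0.0ms @ 0 + 506.329ms (2/3)
2. 506.329ms @ 2/3 + 1012.658ms (4/3)

note 2 onset = 2/3b = 506.329ms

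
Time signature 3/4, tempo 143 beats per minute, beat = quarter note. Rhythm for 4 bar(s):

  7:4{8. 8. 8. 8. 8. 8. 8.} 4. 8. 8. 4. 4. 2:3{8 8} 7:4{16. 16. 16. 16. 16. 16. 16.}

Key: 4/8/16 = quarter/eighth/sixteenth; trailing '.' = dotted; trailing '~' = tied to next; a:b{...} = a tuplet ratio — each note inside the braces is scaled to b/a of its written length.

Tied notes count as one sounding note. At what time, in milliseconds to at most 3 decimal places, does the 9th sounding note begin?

1. 0.0ms @ 0 + 179.82ms (3/7)
2. 179.82ms @ 3/7 + 179.82ms (3/7)
3. 359.64ms @ 6/7 + 179.82ms (3/7)
4. 539.461ms @ 9/7 + 179.82ms (3/7)
5. 719.281ms @ 12/7 + 179.82ms (3/7)
6. 899.101ms @ 15/7 + 179.82ms (3/7)
7. 1078.921ms @ 18/7 + 179.82ms (3/7)
8. 1258.741ms @ 3 + 629.371ms (3/2)
9. 1888.112ms @ 9/2 + 314.685ms (3/4)
10. 2202.797ms @ 21/4 + 314.685ms (3/4)
11. 2517.483ms @ 6 + 629.371ms (3/2)
12. 3146.853ms @ 15/2 + 629.371ms (3/2)
13. 3776.224ms @ 9 + 314.685ms (3/4)
14. 4090.909ms @ 39/4 + 314.685ms (3/4)
15. 4405.594ms @ 21/2 + 89.91ms (3/14)
16. 4495.504ms @ 75/7 + 89.91ms (3/14)
17. 4585.415ms @ 153/14 + 89.91ms (3/14)
18. 4675.325ms @ 78/7 + 89.91ms (3/14)
19. 4765.235ms @ 159/14 + 89.91ms (3/14)
20. 4855.145ms @ 81/7 + 89.91ms (3/14)
21. 4945.055ms @ 165/14 + 89.91ms (3/14)

note 9 onset = 9/2b = 1888.112ms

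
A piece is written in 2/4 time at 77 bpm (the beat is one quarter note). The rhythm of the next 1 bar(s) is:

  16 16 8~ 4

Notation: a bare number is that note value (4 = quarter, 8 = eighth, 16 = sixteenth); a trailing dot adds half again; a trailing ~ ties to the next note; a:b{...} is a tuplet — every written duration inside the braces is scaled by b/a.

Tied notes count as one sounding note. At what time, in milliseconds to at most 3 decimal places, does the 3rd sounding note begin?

note 3 onset = 1/2b = 389.61ms

1. 0.0ms @ 0 + 194.805ms (1/4)
2. 194.805ms @ 1/4 + 194.805ms (1/4)
3. 389.61ms @ 1/2 + 1168.831ms (3/2)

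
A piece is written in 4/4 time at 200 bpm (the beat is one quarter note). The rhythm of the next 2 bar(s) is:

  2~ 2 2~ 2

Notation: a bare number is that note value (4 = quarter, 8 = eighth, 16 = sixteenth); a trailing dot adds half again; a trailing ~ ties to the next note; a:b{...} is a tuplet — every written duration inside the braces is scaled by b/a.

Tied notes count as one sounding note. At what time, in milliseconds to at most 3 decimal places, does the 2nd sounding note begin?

1. 0.0ms @ 0 + 1200.0ms (4)
2. 1200.0ms @ 4 + 1200.0ms (4)

note 2 onset = 4b = 1200.0ms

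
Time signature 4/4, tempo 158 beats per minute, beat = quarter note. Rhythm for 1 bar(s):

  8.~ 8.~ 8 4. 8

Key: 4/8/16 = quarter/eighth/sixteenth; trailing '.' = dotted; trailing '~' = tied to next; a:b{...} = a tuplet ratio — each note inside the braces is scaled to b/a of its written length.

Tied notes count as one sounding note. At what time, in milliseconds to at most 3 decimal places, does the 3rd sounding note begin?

1. 0.0ms @ 0 + 759.494ms (2)
2. 759.494ms @ 2 + 569.62ms (3/2)
3. 1329.114ms @ 7/2 + 189.873ms (1/2)

note 3 onset = 7/2b = 1329.114ms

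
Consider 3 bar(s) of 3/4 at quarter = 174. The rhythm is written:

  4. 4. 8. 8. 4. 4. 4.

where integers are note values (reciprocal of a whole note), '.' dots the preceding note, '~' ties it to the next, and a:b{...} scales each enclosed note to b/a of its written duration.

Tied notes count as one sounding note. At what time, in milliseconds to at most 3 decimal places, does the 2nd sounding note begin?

1. 0.0ms @ 0 + 517.241ms (3/2)
2. 517.241ms @ 3/2 + 517.241ms (3/2)
3. 1034.483ms @ 3 + 258.621ms (3/4)
4. 1293.103ms @ 15/4 + 258.621ms (3/4)
5. 1551.724ms @ 9/2 + 517.241ms (3/2)
6. 2068.966ms @ 6 + 517.241ms (3/2)
7. 2586.207ms @ 15/2 + 517.241ms (3/2)

note 2 onset = 3/2b = 517.241ms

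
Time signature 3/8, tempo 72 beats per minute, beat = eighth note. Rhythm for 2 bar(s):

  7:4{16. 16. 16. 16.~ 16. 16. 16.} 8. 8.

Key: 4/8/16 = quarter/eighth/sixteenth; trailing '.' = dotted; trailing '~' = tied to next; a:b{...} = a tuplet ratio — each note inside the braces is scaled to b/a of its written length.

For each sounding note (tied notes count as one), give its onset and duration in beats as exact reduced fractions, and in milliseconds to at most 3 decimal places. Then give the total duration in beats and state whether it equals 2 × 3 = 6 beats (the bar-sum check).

1) 0.0ms=0b +357.143ms=3/7b
2) 357.143ms=3/7b +357.143ms=3/7b
3) 714.286ms=6/7b +357.143ms=3/7b
4) 1071.429ms=9/7b +714.286ms=6/7b
5) 1785.714ms=15/7b +357.143ms=3/7b
6) 2142.857ms=18/7b +357.143ms=3/7b
7) 2500.0ms=3b +1250.0ms=3/2b
8) 3750.0ms=9/2b +1250.0ms=3/2b
Σ=6b of 6 (72bpm 3/8) — PASS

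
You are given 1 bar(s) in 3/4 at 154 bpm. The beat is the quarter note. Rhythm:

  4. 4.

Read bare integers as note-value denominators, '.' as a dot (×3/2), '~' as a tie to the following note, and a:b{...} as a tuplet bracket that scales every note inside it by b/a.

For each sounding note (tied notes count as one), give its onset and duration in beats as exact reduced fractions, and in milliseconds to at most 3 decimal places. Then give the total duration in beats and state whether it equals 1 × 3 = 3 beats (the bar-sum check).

1) 0.0ms=0b +584.416ms=3/2b
2) 584.416ms=3/2b +584.416ms=3/2b
Σ=3b of 3 (154bpm 3/4) — PASS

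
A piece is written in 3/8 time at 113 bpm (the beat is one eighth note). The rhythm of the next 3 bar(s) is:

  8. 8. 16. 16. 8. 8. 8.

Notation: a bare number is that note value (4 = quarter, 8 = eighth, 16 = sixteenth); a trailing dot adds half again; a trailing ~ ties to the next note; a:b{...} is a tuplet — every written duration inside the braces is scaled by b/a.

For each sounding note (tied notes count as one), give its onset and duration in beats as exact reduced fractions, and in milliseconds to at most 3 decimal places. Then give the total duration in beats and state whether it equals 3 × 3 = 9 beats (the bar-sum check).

1) 0.0ms=0b +796.46ms=3/2b
2) 796.46ms=3/2b +796.46ms=3/2b
3) 1592.92ms=3b +398.23ms=3/4b
4) 1991.15ms=15/4b +398.23ms=3/4b
5) 2389.381ms=9/2b +796.46ms=3/2b
6) 3185.841ms=6b +796.46ms=3/2b
7) 3982.301ms=15/2b +796.46ms=3/2b
Σ=9b of 9 (113bpm 3/8) — PASS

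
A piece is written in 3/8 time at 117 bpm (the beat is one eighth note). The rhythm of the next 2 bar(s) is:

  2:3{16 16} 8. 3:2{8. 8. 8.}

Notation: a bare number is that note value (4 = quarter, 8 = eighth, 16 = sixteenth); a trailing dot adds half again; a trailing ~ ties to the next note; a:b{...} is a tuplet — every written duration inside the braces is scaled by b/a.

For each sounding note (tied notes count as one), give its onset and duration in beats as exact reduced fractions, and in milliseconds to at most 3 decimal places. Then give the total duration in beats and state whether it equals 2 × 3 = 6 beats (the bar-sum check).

1) 0.0ms=0b +384.615ms=3/4b
2) 384.615ms=3/4b +384.615ms=3/4b
3) 769.231ms=3/2b +769.231ms=3/2b
4) 1538.462ms=3b +512.821ms=1b
5) 2051.282ms=4b +512.821ms=1b
6) 2564.103ms=5b +512.821ms=1b
Σ=6b of 6 (117bpm 3/8) — PASS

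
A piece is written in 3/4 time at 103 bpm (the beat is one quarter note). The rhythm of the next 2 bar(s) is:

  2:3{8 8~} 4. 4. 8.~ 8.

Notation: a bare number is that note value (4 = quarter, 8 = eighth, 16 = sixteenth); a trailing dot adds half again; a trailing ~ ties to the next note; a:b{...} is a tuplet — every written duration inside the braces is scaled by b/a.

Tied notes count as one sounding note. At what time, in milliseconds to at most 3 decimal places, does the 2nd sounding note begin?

1. 0.0ms @ 0 + 436.893ms (3/4)
2. 436.893ms @ 3/4 + 1310.68ms (9/4)
3. 1747.573ms @ 3 + 873.786ms (3/2)
4. 2621.359ms @ 9/2 + 873.786ms (3/2)

note 2 onset = 3/4b = 436.893ms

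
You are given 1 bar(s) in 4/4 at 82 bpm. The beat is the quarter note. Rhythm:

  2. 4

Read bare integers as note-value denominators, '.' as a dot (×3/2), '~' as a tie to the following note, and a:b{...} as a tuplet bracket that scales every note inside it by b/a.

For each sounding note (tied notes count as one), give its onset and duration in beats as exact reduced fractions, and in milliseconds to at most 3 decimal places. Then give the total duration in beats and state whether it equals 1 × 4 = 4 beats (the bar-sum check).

1) 0.0ms=0b +2195.122ms=3b
2) 2195.122ms=3b +731.707ms=1b
Σ=4b of 4 (82bpm 4/4) — PASS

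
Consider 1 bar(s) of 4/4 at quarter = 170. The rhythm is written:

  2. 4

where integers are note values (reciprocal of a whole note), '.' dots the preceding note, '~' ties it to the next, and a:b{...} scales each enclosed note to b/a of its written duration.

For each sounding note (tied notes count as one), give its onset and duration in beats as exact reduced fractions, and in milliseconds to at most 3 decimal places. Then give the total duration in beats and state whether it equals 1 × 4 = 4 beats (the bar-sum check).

1) 0.0ms=0b +1058.824ms=3b
2) 1058.824ms=3b +352.941ms=1b
Σ=4b of 4 (170bpm 4/4) — PASS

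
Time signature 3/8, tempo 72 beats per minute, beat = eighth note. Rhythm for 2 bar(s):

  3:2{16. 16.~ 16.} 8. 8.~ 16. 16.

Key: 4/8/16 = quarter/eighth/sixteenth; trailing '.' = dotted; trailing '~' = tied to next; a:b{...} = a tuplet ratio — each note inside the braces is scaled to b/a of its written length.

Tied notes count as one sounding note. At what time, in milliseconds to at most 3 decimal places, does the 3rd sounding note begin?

note 3 onset = 3/2b = 1250.0ms

1. 0.0ms @ 0 + 416.667ms (1/2)
2. 416.667ms @ 1/2 + 833.333ms (1)
3. 1250.0ms @ 3/2 + 1250.0ms (3/2)
4. 2500.0ms @ 3 + 1875.0ms (9/4)
5. 4375.0ms @ 21/4 + 625.0ms (3/4)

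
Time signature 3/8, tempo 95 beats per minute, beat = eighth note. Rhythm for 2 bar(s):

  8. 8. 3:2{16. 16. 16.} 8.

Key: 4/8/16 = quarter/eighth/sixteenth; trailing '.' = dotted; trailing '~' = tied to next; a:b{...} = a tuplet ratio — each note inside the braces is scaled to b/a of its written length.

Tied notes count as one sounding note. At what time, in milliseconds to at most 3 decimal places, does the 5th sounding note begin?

1. 0.0ms @ 0 + 947.368ms (3/2)
2. 947.368ms @ 3/2 + 947.368ms (3/2)
3. 1894.737ms @ 3 + 315.789ms (1/2)
4. 2210.526ms @ 7/2 + 315.789ms (1/2)
5. 2526.316ms @ 4 + 315.789ms (1/2)
6. 2842.105ms @ 9/2 + 947.368ms (3/2)

note 5 onset = 4b = 2526.316ms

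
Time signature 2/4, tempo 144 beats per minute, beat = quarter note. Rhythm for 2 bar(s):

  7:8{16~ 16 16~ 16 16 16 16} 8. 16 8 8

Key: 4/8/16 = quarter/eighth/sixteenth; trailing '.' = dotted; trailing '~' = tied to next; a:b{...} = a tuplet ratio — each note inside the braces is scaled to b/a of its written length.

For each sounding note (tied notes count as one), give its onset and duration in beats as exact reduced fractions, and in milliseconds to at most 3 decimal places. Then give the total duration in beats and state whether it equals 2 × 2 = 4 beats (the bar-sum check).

1) 0.0ms=0b +238.095ms=4/7b
2) 238.095ms=4/7b +238.095ms=4/7b
3) 476.19ms=8/7b +119.048ms=2/7b
4) 595.238ms=10/7b +119.048ms=2/7b
5) 714.286ms=12/7b +119.048ms=2/7b
6) 833.333ms=2b +312.5ms=3/4b
7) 1145.833ms=11/4b +104.167ms=1/4b
8) 1250.0ms=3b +208.333ms=1/2b
9) 1458.333ms=7/2b +208.333ms=1/2b
Σ=4b of 4 (144bpm 2/4) — PASS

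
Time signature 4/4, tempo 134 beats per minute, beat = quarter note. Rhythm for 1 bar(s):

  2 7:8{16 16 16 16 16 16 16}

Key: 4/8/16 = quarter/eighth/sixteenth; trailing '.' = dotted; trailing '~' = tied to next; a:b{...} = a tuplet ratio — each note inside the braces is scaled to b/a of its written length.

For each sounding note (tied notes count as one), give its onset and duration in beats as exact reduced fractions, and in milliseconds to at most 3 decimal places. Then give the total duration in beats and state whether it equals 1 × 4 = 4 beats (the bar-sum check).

1) 0.0ms=0b +895.522ms=2b
2) 895.522ms=2b +127.932ms=2/7b
3) 1023.454ms=16/7b +127.932ms=2/7b
4) 1151.386ms=18/7b +127.932ms=2/7b
5) 1279.318ms=20/7b +127.932ms=2/7b
6) 1407.249ms=22/7b +127.932ms=2/7b
7) 1535.181ms=24/7b +127.932ms=2/7b
8) 1663.113ms=26/7b +127.932ms=2/7b
Σ=4b of 4 (134bpm 4/4) — PASS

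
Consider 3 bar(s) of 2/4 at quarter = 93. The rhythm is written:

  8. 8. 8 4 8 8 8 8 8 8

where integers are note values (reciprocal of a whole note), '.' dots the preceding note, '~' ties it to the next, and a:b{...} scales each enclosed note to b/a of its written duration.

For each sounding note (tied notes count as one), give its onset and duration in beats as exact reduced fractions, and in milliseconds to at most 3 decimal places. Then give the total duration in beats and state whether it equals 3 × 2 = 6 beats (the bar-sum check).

1) 0.0ms=0b +483.871ms=3/4b
2) 483.871ms=3/4b +483.871ms=3/4b
3) 967.742ms=3/2b +322.581ms=1/2b
4) 1290.323ms=2b +645.161ms=1b
5) 1935.484ms=3b +322.581ms=1/2b
6) 2258.065ms=7/2b +322.581ms=1/2b
7) 2580.645ms=4b +322.581ms=1/2b
8) 2903.226ms=9/2b +322.581ms=1/2b
9) 3225.806ms=5b +322.581ms=1/2b
10) 3548.387ms=11/2b +322.581ms=1/2b
Σ=6b of 6 (93bpm 2/4) — PASS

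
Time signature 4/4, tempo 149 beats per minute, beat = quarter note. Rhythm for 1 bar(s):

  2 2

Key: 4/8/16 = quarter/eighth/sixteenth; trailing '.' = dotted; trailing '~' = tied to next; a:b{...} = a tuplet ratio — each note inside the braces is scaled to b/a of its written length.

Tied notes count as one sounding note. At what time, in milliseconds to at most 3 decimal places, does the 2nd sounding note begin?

1. 0.0ms @ 0 + 805.369ms (2)
2. 805.369ms @ 2 + 805.369ms (2)

note 2 onset = 2b = 805.369ms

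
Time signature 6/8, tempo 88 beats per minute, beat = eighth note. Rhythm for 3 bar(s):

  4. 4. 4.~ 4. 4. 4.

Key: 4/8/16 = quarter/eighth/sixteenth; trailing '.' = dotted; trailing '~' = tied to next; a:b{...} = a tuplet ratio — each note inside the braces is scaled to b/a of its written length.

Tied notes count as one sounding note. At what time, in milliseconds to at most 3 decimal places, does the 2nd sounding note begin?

1. 0.0ms @ 0 + 2045.455ms (3)
2. 2045.455ms @ 3 + 2045.455ms (3)
3. 4090.909ms @ 6 + 4090.909ms (6)
4. 8181.818ms @ 12 + 2045.455ms (3)
5. 10227.273ms @ 15 + 2045.455ms (3)

note 2 onset = 3b = 2045.455ms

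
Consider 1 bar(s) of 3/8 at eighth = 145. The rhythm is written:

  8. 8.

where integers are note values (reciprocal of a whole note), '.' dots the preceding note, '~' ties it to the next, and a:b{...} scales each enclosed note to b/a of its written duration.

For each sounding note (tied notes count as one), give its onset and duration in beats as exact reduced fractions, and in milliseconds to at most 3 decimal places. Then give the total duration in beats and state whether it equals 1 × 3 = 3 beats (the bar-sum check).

1) 0.0ms=0b +620.69ms=3/2b
2) 620.69ms=3/2b +620.69ms=3/2b
Σ=3b of 3 (145bpm 3/8) — PASS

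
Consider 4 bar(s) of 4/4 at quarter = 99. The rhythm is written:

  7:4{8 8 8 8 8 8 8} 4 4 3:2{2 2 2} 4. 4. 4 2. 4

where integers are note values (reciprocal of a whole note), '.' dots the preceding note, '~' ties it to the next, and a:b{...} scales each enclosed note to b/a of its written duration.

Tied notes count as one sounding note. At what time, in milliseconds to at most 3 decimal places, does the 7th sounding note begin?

note 7 onset = 12/7b = 1038.961ms

1. 0.0ms @ 0 + 173.16ms (2/7)
2. 173.16ms @ 2/7 + 173.16ms (2/7)
3. 346.32ms @ 4/7 + 173.16ms (2/7)
4. 519.481ms @ 6/7 + 173.16ms (2/7)
5. 692.641ms @ 8/7 + 173.16ms (2/7)
6. 865.801ms @ 10/7 + 173.16ms (2/7)
7. 1038.961ms @ 12/7 + 173.16ms (2/7)
8. 1212.121ms @ 2 + 606.061ms (1)
9. 1818.182ms @ 3 + 606.061ms (1)
10. 2424.242ms @ 4 + 808.081ms (4/3)
11. 3232.323ms @ 16/3 + 808.081ms (4/3)
12. 4040.404ms @ 20/3 + 808.081ms (4/3)
13. 4848.485ms @ 8 + 909.091ms (3/2)
14. 5757.576ms @ 19/2 + 909.091ms (3/2)
15. 6666.667ms @ 11 + 606.061ms (1)
16. 7272.727ms @ 12 + 1818.182ms (3)
17. 9090.909ms @ 15 + 606.061ms (1)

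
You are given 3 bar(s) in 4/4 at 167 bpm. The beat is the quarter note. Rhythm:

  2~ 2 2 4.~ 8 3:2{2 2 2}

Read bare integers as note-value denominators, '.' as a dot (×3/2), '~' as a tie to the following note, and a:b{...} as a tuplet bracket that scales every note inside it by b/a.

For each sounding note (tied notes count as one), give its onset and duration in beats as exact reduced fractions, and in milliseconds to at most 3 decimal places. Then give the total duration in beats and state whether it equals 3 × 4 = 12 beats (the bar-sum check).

1) 0.0ms=0b +1437.126ms=4b
2) 1437.126ms=4b +718.563ms=2b
3) 2155.689ms=6b +718.563ms=2b
4) 2874.251ms=8b +479.042ms=4/3b
5) 3353.293ms=28/3b +479.042ms=4/3b
6) 3832.335ms=32/3b +479.042ms=4/3b
Σ=12b of 12 (167bpm 4/4) — PASS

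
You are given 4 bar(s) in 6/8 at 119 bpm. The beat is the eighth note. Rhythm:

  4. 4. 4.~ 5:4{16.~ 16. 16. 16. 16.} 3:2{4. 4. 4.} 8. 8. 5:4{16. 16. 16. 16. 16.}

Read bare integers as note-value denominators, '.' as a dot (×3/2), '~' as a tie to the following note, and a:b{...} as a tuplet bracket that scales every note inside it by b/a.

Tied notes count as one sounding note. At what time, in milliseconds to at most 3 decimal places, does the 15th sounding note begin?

note 15 onset = 114/5b = 11495.798ms

1. 0.0ms @ 0 + 1512.605ms (3)
2. 1512.605ms @ 3 + 1512.605ms (3)
3. 3025.21ms @ 6 + 2117.647ms (21/5)
4. 5142.857ms @ 51/5 + 302.521ms (3/5)
5. 5445.378ms @ 54/5 + 302.521ms (3/5)
6. 5747.899ms @ 57/5 + 302.521ms (3/5)
7. 6050.42ms @ 12 + 1008.403ms (2)
8. 7058.824ms @ 14 + 1008.403ms (2)
9. 8067.227ms @ 16 + 1008.403ms (2)
10. 9075.63ms @ 18 + 756.303ms (3/2)
11. 9831.933ms @ 39/2 + 756.303ms (3/2)
12. 10588.235ms @ 21 + 302.521ms (3/5)
13. 10890.756ms @ 108/5 + 302.521ms (3/5)
14. 11193.277ms @ 111/5 + 302.521ms (3/5)
15. 11495.798ms @ 114/5 + 302.521ms (3/5)
16. 11798.319ms @ 117/5 + 302.521ms (3/5)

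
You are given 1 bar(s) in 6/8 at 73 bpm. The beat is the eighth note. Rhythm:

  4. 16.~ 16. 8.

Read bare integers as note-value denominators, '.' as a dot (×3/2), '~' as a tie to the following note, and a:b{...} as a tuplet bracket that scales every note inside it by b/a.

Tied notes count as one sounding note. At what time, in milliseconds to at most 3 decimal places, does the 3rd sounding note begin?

note 3 onset = 9/2b = 3698.63ms

1. 0.0ms @ 0 + 2465.753ms (3)
2. 2465.753ms @ 3 + 1232.877ms (3/2)
3. 3698.63ms @ 9/2 + 1232.877ms (3/2)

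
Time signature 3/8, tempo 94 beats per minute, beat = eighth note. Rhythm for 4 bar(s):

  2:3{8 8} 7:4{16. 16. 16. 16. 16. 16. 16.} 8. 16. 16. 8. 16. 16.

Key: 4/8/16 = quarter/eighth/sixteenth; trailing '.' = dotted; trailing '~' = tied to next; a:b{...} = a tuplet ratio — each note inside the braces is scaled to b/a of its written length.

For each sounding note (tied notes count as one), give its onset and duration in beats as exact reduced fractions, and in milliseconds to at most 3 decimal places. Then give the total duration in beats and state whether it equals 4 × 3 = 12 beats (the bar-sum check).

1) 0.0ms=0b +957.447ms=3/2b
2) 957.447ms=3/2b +957.447ms=3/2b
3) 1914.894ms=3b +273.556ms=3/7b
4) 2188.45ms=24/7b +273.556ms=3/7b
5) 2462.006ms=27/7b +273.556ms=3/7b
6) 2735.562ms=30/7b +273.556ms=3/7b
7) 3009.119ms=33/7b +273.556ms=3/7b
8) 3282.675ms=36/7b +273.556ms=3/7b
9) 3556.231ms=39/7b +273.556ms=3/7b
10) 3829.787ms=6b +957.447ms=3/2b
11) 4787.234ms=15/2b +478.723ms=3/4b
12) 5265.957ms=33/4b +478.723ms=3/4b
13) 5744.681ms=9b +957.447ms=3/2b
14) 6702.128ms=21/2b +478.723ms=3/4b
15) 7180.851ms=45/4b +478.723ms=3/4b
Σ=12b of 12 (94bpm 3/8) — PASS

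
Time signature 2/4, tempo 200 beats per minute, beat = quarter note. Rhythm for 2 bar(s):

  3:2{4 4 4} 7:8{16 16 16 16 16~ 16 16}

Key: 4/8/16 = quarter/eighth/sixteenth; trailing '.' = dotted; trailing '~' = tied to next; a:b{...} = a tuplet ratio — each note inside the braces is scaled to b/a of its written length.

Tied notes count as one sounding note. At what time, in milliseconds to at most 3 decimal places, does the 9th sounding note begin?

note 9 onset = 26/7b = 1114.286ms

1. 0.0ms @ 0 + 200.0ms (2/3)
2. 200.0ms @ 2/3 + 200.0ms (2/3)
3. 400.0ms @ 4/3 + 200.0ms (2/3)
4. 600.0ms @ 2 + 85.714ms (2/7)
5. 685.714ms @ 16/7 + 85.714ms (2/7)
6. 771.429ms @ 18/7 + 85.714ms (2/7)
7. 857.143ms @ 20/7 + 85.714ms (2/7)
8. 942.857ms @ 22/7 + 171.429ms (4/7)
9. 1114.286ms @ 26/7 + 85.714ms (2/7)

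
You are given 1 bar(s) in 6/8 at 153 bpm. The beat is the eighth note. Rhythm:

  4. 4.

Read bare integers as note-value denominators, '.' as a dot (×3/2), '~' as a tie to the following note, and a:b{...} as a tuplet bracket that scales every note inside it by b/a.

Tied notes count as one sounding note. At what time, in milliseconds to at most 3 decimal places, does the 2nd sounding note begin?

1. 0.0ms @ 0 + 1176.471ms (3)
2. 1176.471ms @ 3 + 1176.471ms (3)

note 2 onset = 3b = 1176.471ms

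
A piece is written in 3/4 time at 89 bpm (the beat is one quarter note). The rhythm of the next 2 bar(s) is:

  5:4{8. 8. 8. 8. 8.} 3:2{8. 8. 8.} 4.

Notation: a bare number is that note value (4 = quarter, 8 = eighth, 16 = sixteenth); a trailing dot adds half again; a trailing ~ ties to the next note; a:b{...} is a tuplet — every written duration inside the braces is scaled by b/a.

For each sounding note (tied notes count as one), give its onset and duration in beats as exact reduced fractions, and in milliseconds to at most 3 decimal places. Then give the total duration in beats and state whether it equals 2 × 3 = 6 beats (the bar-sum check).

1) 0.0ms=0b +404.494ms=3/5b
2) 404.494ms=3/5b +404.494ms=3/5b
3) 808.989ms=6/5b +404.494ms=3/5b
4) 1213.483ms=9/5b +404.494ms=3/5b
5) 1617.978ms=12/5b +404.494ms=3/5b
6) 2022.472ms=3b +337.079ms=1/2b
7) 2359.551ms=7/2b +337.079ms=1/2b
8) 2696.629ms=4b +337.079ms=1/2b
9) 3033.708ms=9/2b +1011.236ms=3/2b
Σ=6b of 6 (89bpm 3/4) — PASS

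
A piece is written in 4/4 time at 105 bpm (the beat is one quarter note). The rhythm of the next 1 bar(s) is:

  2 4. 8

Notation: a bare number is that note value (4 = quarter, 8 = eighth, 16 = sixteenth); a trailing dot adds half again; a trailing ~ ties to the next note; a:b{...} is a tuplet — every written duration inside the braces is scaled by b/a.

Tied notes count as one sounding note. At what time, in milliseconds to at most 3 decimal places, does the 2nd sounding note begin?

note 2 onset = 2b = 1142.857ms

1. 0.0ms @ 0 + 1142.857ms (2)
2. 1142.857ms @ 2 + 857.143ms (3/2)
3. 2000.0ms @ 7/2 + 285.714ms (1/2)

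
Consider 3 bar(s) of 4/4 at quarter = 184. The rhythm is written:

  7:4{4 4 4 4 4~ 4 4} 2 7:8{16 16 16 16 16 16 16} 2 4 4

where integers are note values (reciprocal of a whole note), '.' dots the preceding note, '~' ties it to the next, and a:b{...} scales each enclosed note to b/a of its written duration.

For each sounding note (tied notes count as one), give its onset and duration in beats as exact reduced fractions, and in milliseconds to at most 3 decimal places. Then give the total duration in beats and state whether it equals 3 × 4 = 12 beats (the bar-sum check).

1) 0.0ms=0b +186.335ms=4/7b
2) 186.335ms=4/7b +186.335ms=4/7b
3) 372.671ms=8/7b +186.335ms=4/7b
4) 559.006ms=12/7b +186.335ms=4/7b
5) 745.342ms=16/7b +372.671ms=8/7b
6) 1118.012ms=24/7b +186.335ms=4/7b
7) 1304.348ms=4b +652.174ms=2b
8) 1956.522ms=6b +93.168ms=2/7b
9) 2049.689ms=44/7b +93.168ms=2/7b
10) 2142.857ms=46/7b +93.168ms=2/7b
11) 2236.025ms=48/7b +93.168ms=2/7b
12) 2329.193ms=50/7b +93.168ms=2/7b
13) 2422.36ms=52/7b +93.168ms=2/7b
14) 2515.528ms=54/7b +93.168ms=2/7b
15) 2608.696ms=8b +652.174ms=2b
16) 3260.87ms=10b +326.087ms=1b
17) 3586.957ms=11b +326.087ms=1b
Σ=12b of 12 (184bpm 4/4) — PASS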